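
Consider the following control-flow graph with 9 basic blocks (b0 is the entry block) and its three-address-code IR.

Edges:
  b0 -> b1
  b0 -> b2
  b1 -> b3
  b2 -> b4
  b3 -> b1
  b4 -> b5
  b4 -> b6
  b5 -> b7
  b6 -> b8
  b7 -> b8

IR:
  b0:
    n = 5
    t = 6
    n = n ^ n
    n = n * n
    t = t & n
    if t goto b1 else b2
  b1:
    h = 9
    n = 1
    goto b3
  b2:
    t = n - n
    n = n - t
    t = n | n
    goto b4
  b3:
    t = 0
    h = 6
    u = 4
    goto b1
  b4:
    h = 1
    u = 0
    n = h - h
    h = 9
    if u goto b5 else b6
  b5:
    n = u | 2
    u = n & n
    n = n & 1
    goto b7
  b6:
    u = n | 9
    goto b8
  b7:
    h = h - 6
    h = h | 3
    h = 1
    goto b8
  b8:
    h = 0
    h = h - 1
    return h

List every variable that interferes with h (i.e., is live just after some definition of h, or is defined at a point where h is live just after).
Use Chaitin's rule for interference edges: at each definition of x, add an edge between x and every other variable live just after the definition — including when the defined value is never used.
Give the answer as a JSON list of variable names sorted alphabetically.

Answer: ["n", "u"]

Working:
Block summaries:
  b0 def {n,t} use ∅
  b1 def {h,n} use ∅
  b2 def {n,t} use {n}
  b3 def {h,t,u} use ∅
  b4 def {h,n,u} use ∅
  b5 def {n,u} use {u}
  b6 def {u} use {n}
  b7 def {h} use {h}
  b8 def {h} use ∅

Backward fixpoint:
  b0 li=∅ lo={n}
  b1 li=∅ lo=∅
  b2 li={n} lo=∅
  b3 li=∅ lo=∅
  b4 li=∅ lo={h,n,u}
  b5 li={h,u} lo={h}
  b6 li={n} lo=∅
  b7 li={h} lo=∅
  b8 li=∅ lo=∅

Conflict graph:
  h: {n,u}
  n: {h,t,u}
  t: {n}
  u: {h,n}

N(h) = ["n", "u"]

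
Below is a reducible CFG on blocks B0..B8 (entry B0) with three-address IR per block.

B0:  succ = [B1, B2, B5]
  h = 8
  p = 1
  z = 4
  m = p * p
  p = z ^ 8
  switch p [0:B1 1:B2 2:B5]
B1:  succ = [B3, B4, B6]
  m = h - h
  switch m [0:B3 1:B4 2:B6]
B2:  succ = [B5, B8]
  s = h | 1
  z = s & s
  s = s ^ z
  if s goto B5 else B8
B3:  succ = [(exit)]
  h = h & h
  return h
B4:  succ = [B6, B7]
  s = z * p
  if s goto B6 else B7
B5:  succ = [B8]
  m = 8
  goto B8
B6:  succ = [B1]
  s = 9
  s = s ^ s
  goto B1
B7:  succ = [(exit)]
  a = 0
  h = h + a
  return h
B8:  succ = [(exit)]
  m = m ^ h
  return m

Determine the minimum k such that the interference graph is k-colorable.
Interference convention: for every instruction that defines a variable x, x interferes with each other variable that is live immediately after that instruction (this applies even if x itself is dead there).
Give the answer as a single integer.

Answer: 5

Working:
Per-block:
  B0 def {h,m,p,z} use ∅
  B1 def {m} use {h}
  B2 def {s,z} use {h}
  B3 def {h} use {h}
  B4 def {s} use {p,z}
  B5 def {m} use ∅
  B6 def {s} use ∅
  B7 def {a,h} use {h}
  B8 def {m} use {h,m}

Liveness:
  B0 li=∅ lo={h,m,p,z}
  B1 li={h,p,z} lo={h,p,z}
  B2 li={h,m} lo={h,m}
  B3 li={h} lo=∅
  B4 li={h,p,z} lo={h,p,z}
  B5 li={h} lo={h,m}
  B6 li={h,p,z} lo={h,p,z}
  B7 li={h} lo=∅
  B8 li={h,m} lo=∅

Conflict graph:
  a — {h}
  h — {a,m,p,s,z}
  m — {h,p,s,z}
  p — {h,m,s,z}
  s — {h,m,p,z}
  z — {h,m,p,s}

Registers:
  {h,m,p,s,z} pairwise interfere (5-clique) ⇒ χ ≥ 5
  assign a→R1 h→R0 m→R1 p→R2 s→R3 z→R4 — no edge inside a register ⇒ χ ≤ 5
  χ = 5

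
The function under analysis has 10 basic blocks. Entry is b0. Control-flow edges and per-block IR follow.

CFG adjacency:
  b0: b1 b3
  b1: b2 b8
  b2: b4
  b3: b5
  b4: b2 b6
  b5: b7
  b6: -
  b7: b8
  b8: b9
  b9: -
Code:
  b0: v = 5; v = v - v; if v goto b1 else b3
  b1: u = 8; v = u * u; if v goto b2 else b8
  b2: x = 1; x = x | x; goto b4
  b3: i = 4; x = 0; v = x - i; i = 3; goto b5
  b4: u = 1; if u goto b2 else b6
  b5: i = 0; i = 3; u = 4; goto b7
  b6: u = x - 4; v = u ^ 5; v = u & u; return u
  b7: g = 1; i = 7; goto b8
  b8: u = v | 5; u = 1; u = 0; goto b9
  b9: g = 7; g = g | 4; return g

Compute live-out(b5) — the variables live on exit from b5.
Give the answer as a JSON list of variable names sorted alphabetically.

Answer: ["v"]

Analysis:
def/use:
  b0 def {v} use ∅
  b1 def {u,v} use ∅
  b2 def {x} use ∅
  b3 def {i,v,x} use ∅
  b4 def {u} use ∅
  b5 def {i,u} use ∅
  b6 def {u,v} use {x}
  b7 def {g,i} use ∅
  b8 def {u} use {v}
  b9 def {g} use ∅

Backward fixpoint:
  b0 li=∅ lo=∅
  b1 li=∅ lo={v}
  b2 li=∅ lo={x}
  b3 li=∅ lo={v}
  b4 li={x} lo={x}
  b5 li={v} lo={v}
  b6 li={x} lo=∅
  b7 li={v} lo={v}
  b8 li={v} lo=∅
  b9 li=∅ lo=∅

live-out(b5) = ["v"]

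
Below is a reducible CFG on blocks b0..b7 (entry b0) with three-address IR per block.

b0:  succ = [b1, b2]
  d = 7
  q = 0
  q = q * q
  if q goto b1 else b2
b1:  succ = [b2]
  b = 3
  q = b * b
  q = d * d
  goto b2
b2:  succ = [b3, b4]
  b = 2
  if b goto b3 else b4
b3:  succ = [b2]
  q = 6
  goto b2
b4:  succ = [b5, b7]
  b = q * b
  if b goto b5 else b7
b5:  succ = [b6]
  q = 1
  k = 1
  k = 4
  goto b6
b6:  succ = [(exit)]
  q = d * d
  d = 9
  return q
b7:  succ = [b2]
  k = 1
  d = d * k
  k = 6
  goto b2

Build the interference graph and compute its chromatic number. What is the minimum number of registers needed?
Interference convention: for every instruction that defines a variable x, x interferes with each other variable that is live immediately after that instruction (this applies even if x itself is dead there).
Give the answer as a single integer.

def/use:
  b0: {d,q} / ∅
  b1: {b,q} / {d}
  b2: {b} / ∅
  b3: {q} / ∅
  b4: {b} / {b,q}
  b5: {k,q} / ∅
  b6: {d,q} / {d}
  b7: {d,k} / {d}

Liveness:
  b0 li=∅ lo={d,q}
  b1 li={d} lo={d,q}
  b2 li={d,q} lo={b,d,q}
  b3 li={d} lo={d,q}
  b4 li={b,d,q} lo={d,q}
  b5 li={d} lo={d}
  b6 li={d} lo=∅
  b7 li={d,q} lo={d,q}

Conflict graph:
  b↔{d,q}
  d↔{b,k,q}
  k↔{d,q}
  q↔{b,d,k}

Registers:
  clique {b,d,q} ⇒ need ≥ 3
  3-colouring: r0={d}  r1={q}  r2={b,k}
  χ = 3

Answer: 3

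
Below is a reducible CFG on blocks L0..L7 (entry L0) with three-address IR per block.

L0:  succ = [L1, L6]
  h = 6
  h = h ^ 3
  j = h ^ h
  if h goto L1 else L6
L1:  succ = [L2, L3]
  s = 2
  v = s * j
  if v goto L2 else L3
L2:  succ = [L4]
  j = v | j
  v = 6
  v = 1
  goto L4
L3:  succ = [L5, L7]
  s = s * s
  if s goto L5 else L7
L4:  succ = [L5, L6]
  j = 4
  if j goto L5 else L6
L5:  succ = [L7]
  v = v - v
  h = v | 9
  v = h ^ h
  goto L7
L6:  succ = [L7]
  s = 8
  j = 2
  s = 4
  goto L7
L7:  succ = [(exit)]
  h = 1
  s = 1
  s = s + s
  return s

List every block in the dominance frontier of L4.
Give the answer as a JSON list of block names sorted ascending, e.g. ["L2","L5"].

Answer: ["L5", "L6"]

Analysis:
idom tree: L1←L0 L2←L1 L3←L1 L4←L2 L5←L1 L6←L0 L7←L0
Dom∩ at merges:
  L5: preds {L3,L4}: {L0,L1,L3} ∩ {L0,L1,L2,L4} = {L0,L1}; idom=L1
  L6: preds {L0,L4}: {L0} ∩ {L0,L1,L2,L4} = {L0}; idom=L0
  L7: preds {L3,L5,L6}: {L0,L1,L3} ∩ {L0,L1,L5} ∩ {L0,L6} = {L0}; idom=L0

Frontier:
  L5←L3: walk L3 to L1
  L5←L4: walk L4→L2 to L1
  L6←L0: walk · to L0
  L6←L4: walk L4→L2→L1 to L0
  L7←L3: walk L3→L1 to L0
  L7←L5: walk L5→L1 to L0
  L7←L6: walk L6 to L0
  DF(L0)=∅
  DF(L1)={L6,L7}
  DF(L2)={L5,L6}
  DF(L3)={L5,L7}
  DF(L4)={L5,L6}
  DF(L5)={L7}
  DF(L6)={L7}
  DF(L7)=∅

DF(L4) = ["L5", "L6"]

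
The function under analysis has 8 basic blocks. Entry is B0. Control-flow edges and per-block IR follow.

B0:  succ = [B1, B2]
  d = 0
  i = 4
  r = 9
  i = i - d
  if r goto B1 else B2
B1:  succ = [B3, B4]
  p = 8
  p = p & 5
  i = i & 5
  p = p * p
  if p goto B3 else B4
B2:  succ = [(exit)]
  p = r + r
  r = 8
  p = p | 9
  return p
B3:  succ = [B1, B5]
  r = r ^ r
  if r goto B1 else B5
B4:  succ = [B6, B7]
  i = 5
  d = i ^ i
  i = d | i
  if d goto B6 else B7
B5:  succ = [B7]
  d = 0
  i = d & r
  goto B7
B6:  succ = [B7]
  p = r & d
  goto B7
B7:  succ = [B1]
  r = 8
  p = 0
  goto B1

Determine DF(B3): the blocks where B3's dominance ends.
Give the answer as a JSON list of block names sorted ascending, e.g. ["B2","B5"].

Answer: ["B1", "B7"]

Analysis:
idom tree: B1←B0 B2←B0 B3←B1 B4←B1 B5←B3 B6←B4 B7←B1
Dom at joins:
  B1: preds {B0,B3,B7}: {B0} ∩ {B0,B1,B3} ∩ {B0,B1,B7} = {B0}; idom=B0
  B7: preds {B4,B5,B6}: {B0,B1,B4} ∩ {B0,B1,B3,B5} ∩ {B0,B1,B4,B6} = {B0,B1}; idom=B1

Frontier:
  join B1 pred B0: · stop@B0
  join B1 pred B3: B3→B1 stop@B0
  join B1 pred B7: B7→B1 stop@B0
  join B7 pred B4: B4 stop@B1
  join B7 pred B5: B5→B3 stop@B1
  join B7 pred B6: B6→B4 stop@B1
  DF(B0)=∅
  DF(B1)={B1}
  DF(B2)=∅
  DF(B3)={B1,B7}
  DF(B4)={B7}
  DF(B5)={B7}
  DF(B6)={B7}
  DF(B7)={B1}

DF(B3) = ["B1", "B7"]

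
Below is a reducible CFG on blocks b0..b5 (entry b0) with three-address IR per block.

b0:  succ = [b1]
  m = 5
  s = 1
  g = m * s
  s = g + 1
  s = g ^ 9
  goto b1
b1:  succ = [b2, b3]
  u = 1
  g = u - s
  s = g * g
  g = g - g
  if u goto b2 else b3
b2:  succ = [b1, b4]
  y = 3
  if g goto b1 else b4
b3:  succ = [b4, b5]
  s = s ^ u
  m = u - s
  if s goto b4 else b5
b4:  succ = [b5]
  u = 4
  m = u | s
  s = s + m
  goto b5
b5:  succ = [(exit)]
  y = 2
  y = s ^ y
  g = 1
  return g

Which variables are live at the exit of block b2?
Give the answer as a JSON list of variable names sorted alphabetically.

Block summaries:
  b0: def={g,m,s} ue=∅
  b1: def={g,s,u} ue={s}
  b2: def={y} ue={g}
  b3: def={m,s} ue={s,u}
  b4: def={m,s,u} ue={s}
  b5: def={g,y} ue={s}

Live sets:
  b0 li=∅ lo={s}
  b1 li={s} lo={g,s,u}
  b2 li={g,s} lo={s}
  b3 li={s,u} lo={s}
  b4 li={s} lo={s}
  b5 li={s} lo=∅

live-out(b2) = ["s"]

Answer: ["s"]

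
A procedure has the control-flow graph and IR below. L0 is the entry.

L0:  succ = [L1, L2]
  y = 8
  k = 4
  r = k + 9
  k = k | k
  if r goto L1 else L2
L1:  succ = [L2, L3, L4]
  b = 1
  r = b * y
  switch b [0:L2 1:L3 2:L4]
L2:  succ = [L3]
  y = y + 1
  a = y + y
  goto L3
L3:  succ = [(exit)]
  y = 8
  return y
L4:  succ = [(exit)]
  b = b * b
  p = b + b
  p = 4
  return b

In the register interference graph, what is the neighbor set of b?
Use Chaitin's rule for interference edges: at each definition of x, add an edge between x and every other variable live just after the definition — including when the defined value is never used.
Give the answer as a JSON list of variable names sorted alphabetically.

Answer: ["p", "r", "y"]

Derivation:
Per-block:
  L0: {k,r,y} / ∅
  L1: {b,r} / {y}
  L2: {a,y} / {y}
  L3: {y} / ∅
  L4: {b,p} / {b}

Liveness:
  L0 li=∅ lo={y}
  L1 li={y} lo={b,y}
  L2 li={y} lo=∅
  L3 li=∅ lo=∅
  L4 li={b} lo=∅

Conflict graph:
  a — ∅
  b — {p,r,y}
  k — {r,y}
  p — {b}
  r — {b,k,y}
  y — {b,k,r}

N(b) = ["p", "r", "y"]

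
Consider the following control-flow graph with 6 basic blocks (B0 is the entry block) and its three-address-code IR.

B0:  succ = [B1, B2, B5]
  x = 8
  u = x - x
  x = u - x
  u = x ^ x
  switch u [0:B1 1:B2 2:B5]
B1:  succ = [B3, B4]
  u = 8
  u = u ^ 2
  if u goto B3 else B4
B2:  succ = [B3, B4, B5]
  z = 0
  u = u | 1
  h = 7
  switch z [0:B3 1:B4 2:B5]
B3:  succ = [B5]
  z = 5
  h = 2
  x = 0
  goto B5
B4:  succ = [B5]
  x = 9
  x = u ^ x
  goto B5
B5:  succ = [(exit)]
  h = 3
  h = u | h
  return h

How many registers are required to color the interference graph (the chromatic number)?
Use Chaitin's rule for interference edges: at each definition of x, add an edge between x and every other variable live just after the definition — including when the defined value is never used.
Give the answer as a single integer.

Block summaries:
  B0: def={u,x} ue=∅
  B1: def={u} ue=∅
  B2: def={h,u,z} ue={u}
  B3: def={h,x,z} ue=∅
  B4: def={x} ue={u}
  B5: def={h} ue={u}

Backward fixpoint:
  B0 li=∅ lo={u}
  B1 li=∅ lo={u}
  B2 li={u} lo={u}
  B3 li={u} lo={u}
  B4 li={u} lo={u}
  B5 li={u} lo=∅

Conflict graph:
  h: {u,z}
  u: {h,x,z}
  x: {u}
  z: {h,u}

Colouring:
  {h,u,z} pairwise interfere (3-clique) ⇒ χ ≥ 3
  assign h→R1 u→R0 x→R1 z→R2 — no edge inside a register ⇒ χ ≤ 3
  χ = 3

Answer: 3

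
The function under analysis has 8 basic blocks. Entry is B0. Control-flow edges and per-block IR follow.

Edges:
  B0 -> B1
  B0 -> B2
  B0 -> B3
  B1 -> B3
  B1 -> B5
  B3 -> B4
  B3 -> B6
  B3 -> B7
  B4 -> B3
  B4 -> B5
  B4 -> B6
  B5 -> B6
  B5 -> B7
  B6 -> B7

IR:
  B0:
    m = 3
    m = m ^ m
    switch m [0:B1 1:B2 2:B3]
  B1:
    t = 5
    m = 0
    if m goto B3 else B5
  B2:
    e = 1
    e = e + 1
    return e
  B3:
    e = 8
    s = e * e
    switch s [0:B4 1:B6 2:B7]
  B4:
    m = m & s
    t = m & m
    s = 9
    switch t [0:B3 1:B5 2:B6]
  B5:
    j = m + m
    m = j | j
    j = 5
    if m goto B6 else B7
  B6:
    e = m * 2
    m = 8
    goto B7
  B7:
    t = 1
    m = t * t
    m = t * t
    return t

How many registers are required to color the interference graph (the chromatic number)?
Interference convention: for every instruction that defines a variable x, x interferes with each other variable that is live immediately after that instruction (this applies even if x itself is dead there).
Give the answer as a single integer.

Block summaries:
  B0 def {m} use ∅
  B1 def {m,t} use ∅
  B2 def {e} use ∅
  B3 def {e,s} use ∅
  B4 def {m,s,t} use {m,s}
  B5 def {j,m} use {m}
  B6 def {e,m} use {m}
  B7 def {m,t} use ∅

Backward fixpoint:
  B0: in=∅ out={m}
  B1: in=∅ out={m}
  B2: in=∅ out=∅
  B3: in={m} out={m,s}
  B4: in={m,s} out={m}
  B5: in={m} out={m}
  B6: in={m} out=∅
  B7: in=∅ out=∅

Interfere edges:
  e — {m}
  j — {m}
  m — {e,j,s,t}
  s — {m,t}
  t — {m,s}

Chromatic number:
  clique {m,s,t} ⇒ need ≥ 3
  assign e→r1 j→r1 m→r0 s→r1 t→r2 — no edge inside a register ⇒ χ ≤ 3
  χ = 3

Answer: 3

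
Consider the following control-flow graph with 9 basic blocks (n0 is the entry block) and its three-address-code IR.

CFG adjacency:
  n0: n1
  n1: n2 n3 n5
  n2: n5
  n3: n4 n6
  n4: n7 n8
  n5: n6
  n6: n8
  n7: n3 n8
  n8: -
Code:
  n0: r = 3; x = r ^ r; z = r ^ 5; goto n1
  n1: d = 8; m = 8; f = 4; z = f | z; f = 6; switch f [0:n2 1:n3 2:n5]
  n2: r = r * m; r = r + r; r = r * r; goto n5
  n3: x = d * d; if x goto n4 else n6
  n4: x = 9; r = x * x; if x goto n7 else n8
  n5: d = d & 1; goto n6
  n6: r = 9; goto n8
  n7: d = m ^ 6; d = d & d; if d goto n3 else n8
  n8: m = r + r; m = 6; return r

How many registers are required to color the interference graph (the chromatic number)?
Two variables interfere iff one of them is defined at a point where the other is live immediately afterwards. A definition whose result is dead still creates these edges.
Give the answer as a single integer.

Per-block:
  n0: def={r,x,z} ue=∅
  n1: def={d,f,m,z} ue={z}
  n2: def={r} ue={m,r}
  n3: def={x} ue={d}
  n4: def={r,x} ue=∅
  n5: def={d} ue={d}
  n6: def={r} ue=∅
  n7: def={d} ue={m}
  n8: def={m} ue={r}

Backward fixpoint:
  n0 li=∅ lo={r,z}
  n1 li={r,z} lo={d,m,r}
  n2 li={d,m,r} lo={d}
  n3 li={d,m} lo={m}
  n4 li={m} lo={m,r}
  n5 li={d} lo=∅
  n6 li=∅ lo={r}
  n7 li={m,r} lo={d,m,r}
  n8 li={r} lo=∅

Interfere edges:
  d — {f,m,r,z}
  f — {d,m,r,z}
  m — {d,f,r,x,z}
  r — {d,f,m,x,z}
  x — {m,r}
  z — {d,f,m,r}

Chromatic number:
  lower bound: {d,f,m,r,z} mutually conflict ⇒ χ ≥ 5
  5-colouring: R0={m}  R1={r}  R2={d,x}  R3={f}  R4={z}
  χ = 5

Answer: 5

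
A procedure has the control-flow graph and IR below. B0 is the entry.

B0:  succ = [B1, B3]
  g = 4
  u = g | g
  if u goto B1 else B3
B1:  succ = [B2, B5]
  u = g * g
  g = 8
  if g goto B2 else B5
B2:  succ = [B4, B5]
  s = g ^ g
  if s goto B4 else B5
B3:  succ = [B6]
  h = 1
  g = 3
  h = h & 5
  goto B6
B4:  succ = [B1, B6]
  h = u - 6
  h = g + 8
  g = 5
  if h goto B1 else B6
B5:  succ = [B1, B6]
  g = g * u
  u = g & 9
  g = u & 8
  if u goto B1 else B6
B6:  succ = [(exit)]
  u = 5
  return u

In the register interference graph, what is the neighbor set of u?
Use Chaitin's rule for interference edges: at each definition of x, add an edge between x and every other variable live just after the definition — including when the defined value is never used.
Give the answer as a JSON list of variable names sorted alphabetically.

Per-block:
  B0: {g,u} / ∅
  B1: {g,u} / {g}
  B2: {s} / {g}
  B3: {g,h} / ∅
  B4: {g,h} / {g,u}
  B5: {g,u} / {g,u}
  B6: {u} / ∅

Liveness:
  live B0: ∅→{g}
  live B1: {g}→{g,u}
  live B2: {g,u}→{g,u}
  live B3: ∅→∅
  live B4: {g,u}→{g}
  live B5: {g,u}→{g}
  live B6: ∅→∅

Conflict graph:
  g: {h,s,u}
  h: {g}
  s: {g,u}
  u: {g,s}

N(u) = ["g", "s"]

Answer: ["g", "s"]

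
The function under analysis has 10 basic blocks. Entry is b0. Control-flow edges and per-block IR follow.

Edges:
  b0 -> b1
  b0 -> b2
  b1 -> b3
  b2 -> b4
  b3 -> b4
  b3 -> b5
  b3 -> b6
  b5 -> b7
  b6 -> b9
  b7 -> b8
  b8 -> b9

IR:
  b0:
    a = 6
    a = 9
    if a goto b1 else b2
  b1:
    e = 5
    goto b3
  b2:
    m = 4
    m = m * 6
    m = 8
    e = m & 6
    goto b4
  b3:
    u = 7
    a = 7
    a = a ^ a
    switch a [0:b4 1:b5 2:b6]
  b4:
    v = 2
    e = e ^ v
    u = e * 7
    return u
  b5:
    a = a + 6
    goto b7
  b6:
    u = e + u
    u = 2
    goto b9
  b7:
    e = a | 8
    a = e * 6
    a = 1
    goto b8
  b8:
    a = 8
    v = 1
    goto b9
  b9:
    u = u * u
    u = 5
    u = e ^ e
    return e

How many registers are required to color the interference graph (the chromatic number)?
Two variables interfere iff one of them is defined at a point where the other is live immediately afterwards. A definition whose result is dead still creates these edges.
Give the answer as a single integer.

Block summaries:
  b0: def={a} ue=∅
  b1: def={e} ue=∅
  b2: def={e,m} ue=∅
  b3: def={a,u} ue=∅
  b4: def={e,u,v} ue={e}
  b5: def={a} ue={a}
  b6: def={u} ue={e,u}
  b7: def={a,e} ue={a}
  b8: def={a,v} ue=∅
  b9: def={u} ue={e,u}

Backward fixpoint:
  b0 li=∅ lo=∅
  b1 li=∅ lo={e}
  b2 li=∅ lo={e}
  b3 li={e} lo={a,e,u}
  b4 li={e} lo=∅
  b5 li={a,u} lo={a,u}
  b6 li={e,u} lo={e,u}
  b7 li={a,u} lo={e,u}
  b8 li={e,u} lo={e,u}
  b9 li={e,u} lo=∅

Interfere edges:
  a: {e,u}
  e: {a,u,v}
  m: ∅
  u: {a,e,v}
  v: {e,u}

Colouring:
  lower bound: {a,e,u} mutually conflict ⇒ χ ≥ 3
  assign a→c2 e→c0 m→c0 u→c1 v→c2 — no edge inside a register ⇒ χ ≤ 3
  χ = 3

Answer: 3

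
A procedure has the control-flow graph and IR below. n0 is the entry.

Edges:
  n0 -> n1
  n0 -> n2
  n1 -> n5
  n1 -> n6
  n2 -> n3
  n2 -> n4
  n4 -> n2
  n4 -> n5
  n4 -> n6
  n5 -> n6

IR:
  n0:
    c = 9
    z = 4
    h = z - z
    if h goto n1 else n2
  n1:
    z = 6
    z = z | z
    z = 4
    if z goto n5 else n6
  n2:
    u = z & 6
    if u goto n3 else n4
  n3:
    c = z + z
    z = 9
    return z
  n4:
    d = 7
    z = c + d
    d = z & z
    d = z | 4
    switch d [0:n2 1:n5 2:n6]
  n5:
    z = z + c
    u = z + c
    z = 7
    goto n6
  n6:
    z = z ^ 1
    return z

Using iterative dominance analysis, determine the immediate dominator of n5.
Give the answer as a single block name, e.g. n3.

Answer: n0

Analysis:
idom tree: n1←n0 n2←n0 n3←n2 n4←n2 n5←n0 n6←n0
Dom∩ at merges:
  n2: preds {n0,n4}: {n0} ∩ {n0,n2,n4} = {n0}; idom=n0
  n5: preds {n1,n4}: {n0,n1} ∩ {n0,n2,n4} = {n0}; idom=n0
  n6: preds {n1,n4,n5}: {n0,n1} ∩ {n0,n2,n4} ∩ {n0,n5} = {n0}; idom=n0

idom(n5) = n0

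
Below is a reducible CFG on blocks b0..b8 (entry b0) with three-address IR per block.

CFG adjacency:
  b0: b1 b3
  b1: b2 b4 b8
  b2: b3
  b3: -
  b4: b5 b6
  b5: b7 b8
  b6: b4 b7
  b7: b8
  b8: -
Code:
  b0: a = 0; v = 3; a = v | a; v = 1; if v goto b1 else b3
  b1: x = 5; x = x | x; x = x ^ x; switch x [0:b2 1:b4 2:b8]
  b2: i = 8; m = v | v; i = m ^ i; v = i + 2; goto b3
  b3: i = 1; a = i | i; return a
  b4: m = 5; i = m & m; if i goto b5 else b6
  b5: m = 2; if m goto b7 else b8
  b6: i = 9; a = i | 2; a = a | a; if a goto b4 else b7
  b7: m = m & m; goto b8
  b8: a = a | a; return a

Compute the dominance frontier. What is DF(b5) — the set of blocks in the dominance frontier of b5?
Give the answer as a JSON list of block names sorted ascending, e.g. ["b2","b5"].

Answer: ["b7", "b8"]

Analysis:
idom tree: b1←b0 b2←b1 b3←b0 b4←b1 b5←b4 b6←b4 b7←b4 b8←b1
Dom at joins:
  b3: preds {b0,b2}: {b0} ∩ {b0,b1,b2} = {b0}; idom=b0
  b4: preds {b1,b6}: {b0,b1} ∩ {b0,b1,b4,b6} = {b0,b1}; idom=b1
  b7: preds {b5,b6}: {b0,b1,b4,b5} ∩ {b0,b1,b4,b6} = {b0,b1,b4}; idom=b4
  b8: preds {b1,b5,b7}: {b0,b1} ∩ {b0,b1,b4,b5} ∩ {b0,b1,b4,b7} = {b0,b1}; idom=b1

DF walk-up:
  b3←b0: walk · to b0
  b3←b2: walk b2→b1 to b0
  b4←b1: walk · to b1
  b4←b6: walk b6→b4 to b1
  b7←b5: walk b5 to b4
  b7←b6: walk b6 to b4
  b8←b1: walk · to b1
  b8←b5: walk b5→b4 to b1
  b8←b7: walk b7→b4 to b1
  b0: DF=∅
  b1: DF={b3}
  b2: DF={b3}
  b3: DF=∅
  b4: DF={b4,b8}
  b5: DF={b7,b8}
  b6: DF={b4,b7}
  b7: DF={b8}
  b8: DF=∅

DF(b5) = ["b7", "b8"]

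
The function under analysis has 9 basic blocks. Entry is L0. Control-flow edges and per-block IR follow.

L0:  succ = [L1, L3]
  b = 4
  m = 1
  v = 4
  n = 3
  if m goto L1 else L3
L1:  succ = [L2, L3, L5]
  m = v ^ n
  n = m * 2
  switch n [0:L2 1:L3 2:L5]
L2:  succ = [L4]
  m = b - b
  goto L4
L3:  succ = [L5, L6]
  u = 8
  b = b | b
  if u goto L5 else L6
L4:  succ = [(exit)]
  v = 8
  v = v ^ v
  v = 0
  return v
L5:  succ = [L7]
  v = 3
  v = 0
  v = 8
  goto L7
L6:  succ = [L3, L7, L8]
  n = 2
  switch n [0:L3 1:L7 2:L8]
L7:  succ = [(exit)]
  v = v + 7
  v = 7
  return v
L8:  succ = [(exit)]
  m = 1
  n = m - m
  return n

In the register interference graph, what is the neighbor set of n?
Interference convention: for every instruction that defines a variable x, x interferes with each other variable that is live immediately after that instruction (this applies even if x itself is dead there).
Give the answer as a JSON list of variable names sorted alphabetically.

Block summaries:
  L0: def={b,m,n,v} ue=∅
  L1: def={m,n} ue={n,v}
  L2: def={m} ue={b}
  L3: def={b,u} ue={b}
  L4: def={v} ue=∅
  L5: def={v} ue=∅
  L6: def={n} ue=∅
  L7: def={v} ue={v}
  L8: def={m,n} ue=∅

Backward fixpoint:
  live L0: ∅→{b,n,v}
  live L1: {b,n,v}→{b,v}
  live L2: {b}→∅
  live L3: {b,v}→{b,v}
  live L4: ∅→∅
  live L5: ∅→{v}
  live L6: {b,v}→{b,v}
  live L7: {v}→∅
  live L8: ∅→∅

Interfere edges:
  b — {m,n,u,v}
  m — {b,n,v}
  n — {b,m,v}
  u — {b,v}
  v — {b,m,n,u}

N(n) = ["b", "m", "v"]

Answer: ["b", "m", "v"]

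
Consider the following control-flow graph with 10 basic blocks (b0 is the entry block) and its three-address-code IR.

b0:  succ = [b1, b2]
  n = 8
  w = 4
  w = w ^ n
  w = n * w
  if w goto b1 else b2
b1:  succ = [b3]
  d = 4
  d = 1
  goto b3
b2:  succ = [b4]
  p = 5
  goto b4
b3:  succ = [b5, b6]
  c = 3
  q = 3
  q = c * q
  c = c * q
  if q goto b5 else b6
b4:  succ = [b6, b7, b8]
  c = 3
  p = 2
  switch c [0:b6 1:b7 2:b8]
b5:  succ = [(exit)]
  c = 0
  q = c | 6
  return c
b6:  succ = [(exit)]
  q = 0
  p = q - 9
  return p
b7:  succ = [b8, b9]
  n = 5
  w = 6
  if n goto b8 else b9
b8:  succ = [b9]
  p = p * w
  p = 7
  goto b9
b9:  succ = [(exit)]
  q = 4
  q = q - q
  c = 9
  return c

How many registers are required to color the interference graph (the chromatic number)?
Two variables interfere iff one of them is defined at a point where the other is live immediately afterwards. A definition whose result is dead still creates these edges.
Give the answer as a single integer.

Answer: 3

Working:
def/use:
  b0 def {n,w} use ∅
  b1 def {d} use ∅
  b2 def {p} use ∅
  b3 def {c,q} use ∅
  b4 def {c,p} use ∅
  b5 def {c,q} use ∅
  b6 def {p,q} use ∅
  b7 def {n,w} use ∅
  b8 def {p} use {p,w}
  b9 def {c,q} use ∅

Live sets:
  live b0: ∅→{w}
  live b1: ∅→∅
  live b2: {w}→{w}
  live b3: ∅→∅
  live b4: {w}→{p,w}
  live b5: ∅→∅
  live b6: ∅→∅
  live b7: {p}→{p,w}
  live b8: {p,w}→∅
  live b9: ∅→∅

Interference:
  c: {p,q,w}
  d: ∅
  n: {p,w}
  p: {c,n,w}
  q: {c}
  w: {c,n,p}

Colouring:
  {c,p,w} pairwise interfere (3-clique) ⇒ χ ≥ 3
  assign c→c0 d→c0 n→c0 p→c1 q→c1 w→c2 — no edge inside a register ⇒ χ ≤ 3
  χ = 3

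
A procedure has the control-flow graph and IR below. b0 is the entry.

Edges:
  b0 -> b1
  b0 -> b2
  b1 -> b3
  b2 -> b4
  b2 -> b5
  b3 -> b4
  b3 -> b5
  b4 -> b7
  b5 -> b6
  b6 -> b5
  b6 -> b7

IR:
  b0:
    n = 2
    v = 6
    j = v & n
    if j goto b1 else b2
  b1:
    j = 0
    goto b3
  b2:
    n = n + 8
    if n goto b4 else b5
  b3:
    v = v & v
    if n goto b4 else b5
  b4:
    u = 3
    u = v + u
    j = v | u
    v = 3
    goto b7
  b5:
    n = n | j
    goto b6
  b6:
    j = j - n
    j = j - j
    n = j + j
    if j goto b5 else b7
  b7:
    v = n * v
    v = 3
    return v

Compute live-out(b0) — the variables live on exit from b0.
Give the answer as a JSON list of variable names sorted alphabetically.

Answer: ["j", "n", "v"]

Derivation:
Per-block:
  b0: def={j,n,v} ue=∅
  b1: def={j} ue=∅
  b2: def={n} ue={n}
  b3: def={v} ue={n,v}
  b4: def={j,u,v} ue={v}
  b5: def={n} ue={j,n}
  b6: def={j,n} ue={j,n}
  b7: def={v} ue={n,v}

Liveness:
  live b0: ∅→{j,n,v}
  live b1: {n,v}→{j,n,v}
  live b2: {j,n,v}→{j,n,v}
  live b3: {j,n,v}→{j,n,v}
  live b4: {n,v}→{n,v}
  live b5: {j,n,v}→{j,n,v}
  live b6: {j,n,v}→{j,n,v}
  live b7: {n,v}→∅

live-out(b0) = ["j", "n", "v"]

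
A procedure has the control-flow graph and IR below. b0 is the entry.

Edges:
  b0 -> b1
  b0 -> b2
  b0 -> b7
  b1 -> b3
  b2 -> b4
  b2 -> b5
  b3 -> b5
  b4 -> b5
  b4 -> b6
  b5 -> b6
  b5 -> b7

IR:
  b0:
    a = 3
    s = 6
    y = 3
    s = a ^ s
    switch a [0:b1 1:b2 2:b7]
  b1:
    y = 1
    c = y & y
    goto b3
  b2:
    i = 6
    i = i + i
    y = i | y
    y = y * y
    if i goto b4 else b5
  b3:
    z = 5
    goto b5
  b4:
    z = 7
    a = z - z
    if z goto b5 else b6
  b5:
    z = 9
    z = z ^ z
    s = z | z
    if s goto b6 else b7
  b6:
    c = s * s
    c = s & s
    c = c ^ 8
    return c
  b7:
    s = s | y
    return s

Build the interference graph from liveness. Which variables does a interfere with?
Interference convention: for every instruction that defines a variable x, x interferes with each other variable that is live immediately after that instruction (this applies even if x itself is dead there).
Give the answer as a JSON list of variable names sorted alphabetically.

Block summaries:
  b0: def={a,s,y} ue=∅
  b1: def={c,y} ue=∅
  b2: def={i,y} ue={y}
  b3: def={z} ue=∅
  b4: def={a,z} ue=∅
  b5: def={s,z} ue=∅
  b6: def={c} ue={s}
  b7: def={s} ue={s,y}

Live sets:
  b0: in=∅ out={s,y}
  b1: in=∅ out={y}
  b2: in={s,y} out={s,y}
  b3: in={y} out={y}
  b4: in={s,y} out={s,y}
  b5: in={y} out={s,y}
  b6: in={s} out=∅
  b7: in={s,y} out=∅

Interference:
  a↔{s,y,z}
  c↔{s,y}
  i↔{s,y}
  s↔{a,c,i,y,z}
  y↔{a,c,i,s,z}
  z↔{a,s,y}

N(a) = ["s", "y", "z"]

Answer: ["s", "y", "z"]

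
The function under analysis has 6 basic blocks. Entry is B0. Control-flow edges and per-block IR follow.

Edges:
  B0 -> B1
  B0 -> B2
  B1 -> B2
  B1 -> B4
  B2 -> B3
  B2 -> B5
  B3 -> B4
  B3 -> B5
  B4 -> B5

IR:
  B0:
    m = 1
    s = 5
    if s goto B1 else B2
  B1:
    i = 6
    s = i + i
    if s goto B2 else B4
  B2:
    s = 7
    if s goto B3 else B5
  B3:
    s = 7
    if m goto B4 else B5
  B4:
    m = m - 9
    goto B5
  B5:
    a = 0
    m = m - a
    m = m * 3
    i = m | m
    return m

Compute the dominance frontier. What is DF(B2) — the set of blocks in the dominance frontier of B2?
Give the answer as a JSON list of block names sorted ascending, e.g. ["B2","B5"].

idom tree: B1←B0 B2←B0 B3←B2 B4←B0 B5←B0
Dom∩ at merges:
  B2: preds {B0,B1}: {B0} ∩ {B0,B1} = {B0}; idom=B0
  B4: preds {B1,B3}: {B0,B1} ∩ {B0,B2,B3} = {B0}; idom=B0
  B5: preds {B2,B3,B4}: {B0,B2} ∩ {B0,B2,B3} ∩ {B0,B4} = {B0}; idom=B0

Frontier:
  join B2 pred B0: · stop@B0
  join B2 pred B1: B1 stop@B0
  join B4 pred B1: B1 stop@B0
  join B4 pred B3: B3→B2 stop@B0
  join B5 pred B2: B2 stop@B0
  join B5 pred B3: B3→B2 stop@B0
  join B5 pred B4: B4 stop@B0
  DF(B0)=∅
  DF(B1)={B2,B4}
  DF(B2)={B4,B5}
  DF(B3)={B4,B5}
  DF(B4)={B5}
  DF(B5)=∅

DF(B2) = ["B4", "B5"]

Answer: ["B4", "B5"]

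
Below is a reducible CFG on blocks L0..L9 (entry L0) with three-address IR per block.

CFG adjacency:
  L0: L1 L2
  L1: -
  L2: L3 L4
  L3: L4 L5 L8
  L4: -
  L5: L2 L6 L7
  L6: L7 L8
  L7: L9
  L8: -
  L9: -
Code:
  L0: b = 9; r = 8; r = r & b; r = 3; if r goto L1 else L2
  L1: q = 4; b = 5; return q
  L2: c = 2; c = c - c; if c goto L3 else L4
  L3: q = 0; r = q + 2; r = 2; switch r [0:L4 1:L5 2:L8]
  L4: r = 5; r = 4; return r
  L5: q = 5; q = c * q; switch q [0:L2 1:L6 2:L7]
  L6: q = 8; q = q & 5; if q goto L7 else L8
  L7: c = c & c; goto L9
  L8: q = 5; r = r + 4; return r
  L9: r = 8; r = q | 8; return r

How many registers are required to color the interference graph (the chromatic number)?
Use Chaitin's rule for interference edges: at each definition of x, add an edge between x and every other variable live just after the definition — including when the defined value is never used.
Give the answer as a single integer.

Per-block:
  L0: def={b,r} ue=∅
  L1: def={b,q} ue=∅
  L2: def={c} ue=∅
  L3: def={q,r} ue=∅
  L4: def={r} ue=∅
  L5: def={q} ue={c}
  L6: def={q} ue=∅
  L7: def={c} ue={c}
  L8: def={q,r} ue={r}
  L9: def={r} ue={q}

Backward fixpoint:
  L0: in=∅ out=∅
  L1: in=∅ out=∅
  L2: in=∅ out={c}
  L3: in={c} out={c,r}
  L4: in=∅ out=∅
  L5: in={c,r} out={c,q,r}
  L6: in={c,r} out={c,q,r}
  L7: in={c,q} out={q}
  L8: in={r} out=∅
  L9: in={q} out=∅

Interference:
  b↔{q,r}
  c↔{q,r}
  q↔{b,c,r}
  r↔{b,c,q}

Registers:
  lower bound: {b,q,r} mutually conflict ⇒ χ ≥ 3
  assign b→c2 c→c2 q→c0 r→c1 — no edge inside a register ⇒ χ ≤ 3
  χ = 3

Answer: 3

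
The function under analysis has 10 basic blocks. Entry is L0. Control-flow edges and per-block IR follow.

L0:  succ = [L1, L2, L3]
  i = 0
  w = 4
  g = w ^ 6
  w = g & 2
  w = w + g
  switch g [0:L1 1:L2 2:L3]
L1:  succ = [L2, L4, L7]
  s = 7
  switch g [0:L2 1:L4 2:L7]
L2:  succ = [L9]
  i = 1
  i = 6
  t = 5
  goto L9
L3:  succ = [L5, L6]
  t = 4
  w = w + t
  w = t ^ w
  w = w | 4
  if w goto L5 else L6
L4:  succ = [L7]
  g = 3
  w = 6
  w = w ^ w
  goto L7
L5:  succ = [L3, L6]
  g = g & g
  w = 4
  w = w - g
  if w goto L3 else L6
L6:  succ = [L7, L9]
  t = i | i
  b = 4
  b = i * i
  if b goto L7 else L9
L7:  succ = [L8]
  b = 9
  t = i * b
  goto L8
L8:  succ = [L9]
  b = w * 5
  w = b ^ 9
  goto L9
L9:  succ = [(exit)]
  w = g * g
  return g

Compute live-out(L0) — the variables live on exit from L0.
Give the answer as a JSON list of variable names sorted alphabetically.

Block summaries:
  L0: {g,i,w} / ∅
  L1: {s} / {g}
  L2: {i,t} / ∅
  L3: {t,w} / {w}
  L4: {g,w} / ∅
  L5: {g,w} / {g}
  L6: {b,t} / {i}
  L7: {b,t} / {i}
  L8: {b,w} / {w}
  L9: {w} / {g}

Live sets:
  live L0: ∅→{g,i,w}
  live L1: {g,i,w}→{g,i,w}
  live L2: {g}→{g}
  live L3: {g,i,w}→{g,i,w}
  live L4: {i}→{g,i,w}
  live L5: {g,i}→{g,i,w}
  live L6: {g,i,w}→{g,i,w}
  live L7: {g,i,w}→{g,w}
  live L8: {g,w}→{g}
  live L9: {g}→∅

live-out(L0) = ["g", "i", "w"]

Answer: ["g", "i", "w"]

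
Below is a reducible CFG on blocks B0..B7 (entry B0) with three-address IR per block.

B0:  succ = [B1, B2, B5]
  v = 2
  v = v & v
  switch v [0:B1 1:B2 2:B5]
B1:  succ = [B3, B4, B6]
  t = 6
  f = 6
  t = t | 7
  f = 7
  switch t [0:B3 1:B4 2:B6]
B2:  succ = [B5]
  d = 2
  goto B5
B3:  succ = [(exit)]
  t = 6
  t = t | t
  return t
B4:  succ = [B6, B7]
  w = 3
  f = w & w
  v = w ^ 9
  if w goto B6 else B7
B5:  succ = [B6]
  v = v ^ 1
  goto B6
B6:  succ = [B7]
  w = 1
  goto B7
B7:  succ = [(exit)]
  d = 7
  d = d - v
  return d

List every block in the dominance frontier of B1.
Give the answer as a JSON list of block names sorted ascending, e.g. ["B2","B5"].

Answer: ["B6", "B7"]

Derivation:
idom tree: B1←B0 B2←B0 B3←B1 B4←B1 B5←B0 B6←B0 B7←B0
Dom∩ at merges:
  B5: preds {B0,B2}: {B0} ∩ {B0,B2} = {B0}; idom=B0
  B6: preds {B1,B4,B5}: {B0,B1} ∩ {B0,B1,B4} ∩ {B0,B5} = {B0}; idom=B0
  B7: preds {B4,B6}: {B0,B1,B4} ∩ {B0,B6} = {B0}; idom=B0

DF derivation:
  join B5 pred B0: · stop@B0
  join B5 pred B2: B2 stop@B0
  join B6 pred B1: B1 stop@B0
  join B6 pred B4: B4→B1 stop@B0
  join B6 pred B5: B5 stop@B0
  join B7 pred B4: B4→B1 stop@B0
  join B7 pred B6: B6 stop@B0
  DF(B0)=∅
  DF(B1)={B6,B7}
  DF(B2)={B5}
  DF(B3)=∅
  DF(B4)={B6,B7}
  DF(B5)={B6}
  DF(B6)={B7}
  DF(B7)=∅

DF(B1) = ["B6", "B7"]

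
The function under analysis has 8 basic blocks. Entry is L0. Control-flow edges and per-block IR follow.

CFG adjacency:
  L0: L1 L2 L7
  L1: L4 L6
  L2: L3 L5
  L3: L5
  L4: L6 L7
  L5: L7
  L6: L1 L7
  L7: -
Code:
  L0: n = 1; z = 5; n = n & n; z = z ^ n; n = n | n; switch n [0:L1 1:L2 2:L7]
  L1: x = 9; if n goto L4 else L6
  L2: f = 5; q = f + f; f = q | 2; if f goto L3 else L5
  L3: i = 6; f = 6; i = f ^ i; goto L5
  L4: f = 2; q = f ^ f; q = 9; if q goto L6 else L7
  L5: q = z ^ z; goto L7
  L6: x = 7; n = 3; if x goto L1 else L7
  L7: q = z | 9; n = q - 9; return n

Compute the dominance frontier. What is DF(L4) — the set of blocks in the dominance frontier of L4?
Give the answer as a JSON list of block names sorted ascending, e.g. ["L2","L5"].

idom tree: L1←L0 L2←L0 L3←L2 L4←L1 L5←L2 L6←L1 L7←L0
Dom∩ at merges:
  L1: preds {L0,L6}: {L0} ∩ {L0,L1,L6} = {L0}; idom=L0
  L5: preds {L2,L3}: {L0,L2} ∩ {L0,L2,L3} = {L0,L2}; idom=L2
  L6: preds {L1,L4}: {L0,L1} ∩ {L0,L1,L4} = {L0,L1}; idom=L1
  L7: preds {L0,L4,L5,L6}: {L0} ∩ {L0,L1,L4} ∩ {L0,L2,L5} ∩ {L0,L1,L6} = {L0}; idom=L0

DF walk-up:
  join L1 pred L0: · stop@L0
  join L1 pred L6: L6→L1 stop@L0
  join L5 pred L2: · stop@L2
  join L5 pred L3: L3 stop@L2
  join L6 pred L1: · stop@L1
  join L6 pred L4: L4 stop@L1
  join L7 pred L0: · stop@L0
  join L7 pred L4: L4→L1 stop@L0
  join L7 pred L5: L5→L2 stop@L0
  join L7 pred L6: L6→L1 stop@L0
  L0: DF=∅
  L1: DF={L1,L7}
  L2: DF={L7}
  L3: DF={L5}
  L4: DF={L6,L7}
  L5: DF={L7}
  L6: DF={L1,L7}
  L7: DF=∅

DF(L4) = ["L6", "L7"]

Answer: ["L6", "L7"]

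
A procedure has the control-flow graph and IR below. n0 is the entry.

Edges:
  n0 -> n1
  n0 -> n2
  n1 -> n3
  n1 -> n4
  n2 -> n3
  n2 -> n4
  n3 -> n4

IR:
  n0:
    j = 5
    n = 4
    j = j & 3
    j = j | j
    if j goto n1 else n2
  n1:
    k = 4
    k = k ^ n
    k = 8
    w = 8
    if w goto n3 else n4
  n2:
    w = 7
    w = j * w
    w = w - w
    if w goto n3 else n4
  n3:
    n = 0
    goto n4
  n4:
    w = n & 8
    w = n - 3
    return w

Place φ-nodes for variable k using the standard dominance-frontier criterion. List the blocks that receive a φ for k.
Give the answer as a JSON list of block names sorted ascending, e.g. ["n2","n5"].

Answer: ["n3", "n4"]

Derivation:
idom tree: n1←n0 n2←n0 n3←n0 n4←n0
Join-block Dom:
  n3: preds {n1,n2}: {n0,n1} ∩ {n0,n2} = {n0}; idom=n0
  n4: preds {n1,n2,n3}: {n0,n1} ∩ {n0,n2} ∩ {n0,n3} = {n0}; idom=n0

DF walk-up:
  join n3 pred n1: n1 stop@n0
  join n3 pred n2: n2 stop@n0
  join n4 pred n1: n1 stop@n0
  join n4 pred n2: n2 stop@n0
  join n4 pred n3: n3 stop@n0
  DF(n0)=∅
  DF(n1)={n3,n4}
  DF(n2)={n3,n4}
  DF(n3)={n4}
  DF(n4)=∅

φ for k: defs {n1}
  DF⁺ = {n3,n4}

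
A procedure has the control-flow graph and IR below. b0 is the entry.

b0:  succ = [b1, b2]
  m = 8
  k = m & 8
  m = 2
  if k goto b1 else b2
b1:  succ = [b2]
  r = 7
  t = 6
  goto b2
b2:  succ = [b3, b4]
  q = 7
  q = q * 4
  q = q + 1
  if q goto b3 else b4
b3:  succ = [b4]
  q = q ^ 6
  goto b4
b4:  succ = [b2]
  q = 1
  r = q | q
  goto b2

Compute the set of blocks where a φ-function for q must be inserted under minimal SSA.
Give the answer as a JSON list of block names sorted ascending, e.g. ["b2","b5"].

Answer: ["b2", "b4"]

Working:
idom tree: b1←b0 b2←b0 b3←b2 b4←b2
Dom∩ at merges:
  b2: preds {b0,b1,b4}: {b0} ∩ {b0,b1} ∩ {b0,b2,b4} = {b0}; idom=b0
  b4: preds {b2,b3}: {b0,b2} ∩ {b0,b2,b3} = {b0,b2}; idom=b2

DF walk-up:
  join b2 pred b0: · stop@b0
  join b2 pred b1: b1 stop@b0
  join b2 pred b4: b4→b2 stop@b0
  join b4 pred b2: · stop@b2
  join b4 pred b3: b3 stop@b2
  DF(b0)=∅
  DF(b1)={b2}
  DF(b2)={b2}
  DF(b3)={b4}
  DF(b4)={b2}

φ for q: defs {b2,b3,b4}
  DF⁺ = {b2,b4}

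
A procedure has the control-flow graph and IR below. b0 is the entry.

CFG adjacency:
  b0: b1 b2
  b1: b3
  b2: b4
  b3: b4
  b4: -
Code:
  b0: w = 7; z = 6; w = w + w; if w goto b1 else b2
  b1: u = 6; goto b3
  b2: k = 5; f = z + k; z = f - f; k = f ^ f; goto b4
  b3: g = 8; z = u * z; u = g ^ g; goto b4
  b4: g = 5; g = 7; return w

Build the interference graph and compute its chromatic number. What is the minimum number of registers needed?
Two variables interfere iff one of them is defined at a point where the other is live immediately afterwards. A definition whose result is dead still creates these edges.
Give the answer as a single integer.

Answer: 4

Working:
Per-block:
  b0 def {w,z} use ∅
  b1 def {u} use ∅
  b2 def {f,k,z} use {z}
  b3 def {g,u,z} use {u,z}
  b4 def {g} use {w}

Liveness:
  b0: in=∅ out={w,z}
  b1: in={w,z} out={u,w,z}
  b2: in={w,z} out={w}
  b3: in={u,w,z} out={w}
  b4: in={w} out=∅

Interfere edges:
  f — {w,z}
  g — {u,w,z}
  k — {w,z}
  u — {g,w,z}
  w — {f,g,k,u,z}
  z — {f,g,k,u,w}

Registers:
  {g,u,w,z} pairwise interfere (4-clique) ⇒ χ ≥ 4
  4-colouring: R0={w}  R1={z}  R2={f,g,k}  R3={u}
  χ = 4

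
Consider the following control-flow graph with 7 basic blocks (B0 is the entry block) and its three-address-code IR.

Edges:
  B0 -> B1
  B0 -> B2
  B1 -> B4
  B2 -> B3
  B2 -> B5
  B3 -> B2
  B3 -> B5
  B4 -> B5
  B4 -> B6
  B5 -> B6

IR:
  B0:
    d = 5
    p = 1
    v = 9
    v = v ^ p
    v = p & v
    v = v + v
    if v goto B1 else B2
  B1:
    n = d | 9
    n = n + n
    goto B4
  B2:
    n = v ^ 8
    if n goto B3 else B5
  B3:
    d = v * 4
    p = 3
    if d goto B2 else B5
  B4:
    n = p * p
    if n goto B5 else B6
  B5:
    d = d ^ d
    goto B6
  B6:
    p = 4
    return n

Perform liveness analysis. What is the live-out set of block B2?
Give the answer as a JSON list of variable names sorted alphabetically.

Per-block:
  B0: def={d,p,v} ue=∅
  B1: def={n} ue={d}
  B2: def={n} ue={v}
  B3: def={d,p} ue={v}
  B4: def={n} ue={p}
  B5: def={d} ue={d}
  B6: def={p} ue={n}

Live sets:
  B0: in=∅ out={d,p,v}
  B1: in={d,p} out={d,p}
  B2: in={d,v} out={d,n,v}
  B3: in={n,v} out={d,n,v}
  B4: in={d,p} out={d,n}
  B5: in={d,n} out={n}
  B6: in={n} out=∅

live-out(B2) = ["d", "n", "v"]

Answer: ["d", "n", "v"]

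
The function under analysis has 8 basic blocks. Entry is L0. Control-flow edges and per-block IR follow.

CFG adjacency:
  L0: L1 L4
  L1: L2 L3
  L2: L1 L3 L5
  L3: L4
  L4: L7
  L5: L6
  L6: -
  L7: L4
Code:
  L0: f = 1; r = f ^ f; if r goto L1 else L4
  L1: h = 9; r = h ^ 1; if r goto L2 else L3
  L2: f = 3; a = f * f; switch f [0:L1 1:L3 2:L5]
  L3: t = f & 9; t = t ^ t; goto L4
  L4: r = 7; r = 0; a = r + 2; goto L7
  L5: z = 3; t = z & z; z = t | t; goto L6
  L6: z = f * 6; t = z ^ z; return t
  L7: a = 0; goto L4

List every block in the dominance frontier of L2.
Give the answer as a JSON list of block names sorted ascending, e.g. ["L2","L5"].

Answer: ["L1", "L3"]

Working:
idom tree: L1←L0 L2←L1 L3←L1 L4←L0 L5←L2 L6←L5 L7←L4
Dom at joins:
  L1: preds {L0,L2}: {L0} ∩ {L0,L1,L2} = {L0}; idom=L0
  L3: preds {L1,L2}: {L0,L1} ∩ {L0,L1,L2} = {L0,L1}; idom=L1
  L4: preds {L0,L3,L7}: {L0} ∩ {L0,L1,L3} ∩ {L0,L4,L7} = {L0}; idom=L0

DF derivation:
  join L1 pred L0: · stop@L0
  join L1 pred L2: L2→L1 stop@L0
  join L3 pred L1: · stop@L1
  join L3 pred L2: L2 stop@L1
  join L4 pred L0: · stop@L0
  join L4 pred L3: L3→L1 stop@L0
  join L4 pred L7: L7→L4 stop@L0
  L0: DF=∅
  L1: DF={L1,L4}
  L2: DF={L1,L3}
  L3: DF={L4}
  L4: DF={L4}
  L5: DF=∅
  L6: DF=∅
  L7: DF={L4}

DF(L2) = ["L1", "L3"]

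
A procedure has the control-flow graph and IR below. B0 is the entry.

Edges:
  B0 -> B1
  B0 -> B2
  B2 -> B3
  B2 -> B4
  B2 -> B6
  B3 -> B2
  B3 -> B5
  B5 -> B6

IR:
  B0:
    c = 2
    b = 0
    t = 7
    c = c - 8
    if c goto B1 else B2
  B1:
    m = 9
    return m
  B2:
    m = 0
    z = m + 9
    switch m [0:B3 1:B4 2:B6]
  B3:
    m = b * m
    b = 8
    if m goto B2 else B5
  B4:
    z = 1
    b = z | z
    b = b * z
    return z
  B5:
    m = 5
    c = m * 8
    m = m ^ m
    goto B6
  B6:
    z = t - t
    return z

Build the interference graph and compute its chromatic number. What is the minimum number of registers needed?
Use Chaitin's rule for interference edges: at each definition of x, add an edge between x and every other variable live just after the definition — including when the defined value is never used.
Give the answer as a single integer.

Per-block:
  B0 def {b,c,t} use ∅
  B1 def {m} use ∅
  B2 def {m,z} use ∅
  B3 def {b,m} use {b,m}
  B4 def {b,z} use ∅
  B5 def {c,m} use ∅
  B6 def {z} use {t}

Liveness:
  B0 li=∅ lo={b,t}
  B1 li=∅ lo=∅
  B2 li={b,t} lo={b,m,t}
  B3 li={b,m,t} lo={b,t}
  B4 li=∅ lo=∅
  B5 li={t} lo={t}
  B6 li={t} lo=∅

Interfere edges:
  b: {c,m,t,z}
  c: {b,m,t}
  m: {b,c,t,z}
  t: {b,c,m,z}
  z: {b,m,t}

Registers:
  {b,c,m,t} pairwise interfere (4-clique) ⇒ χ ≥ 4
  4-colouring: r0={b}  r1={m}  r2={t}  r3={c,z}
  χ = 4

Answer: 4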